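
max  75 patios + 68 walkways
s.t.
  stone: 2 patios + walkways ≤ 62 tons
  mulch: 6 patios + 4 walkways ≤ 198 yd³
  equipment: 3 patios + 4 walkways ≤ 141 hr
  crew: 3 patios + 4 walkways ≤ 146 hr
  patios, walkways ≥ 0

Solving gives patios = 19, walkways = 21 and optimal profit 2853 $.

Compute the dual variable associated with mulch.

8

Check each constraint at x*: stone 59/62 (slack 3); mulch 198/198 (tight); equipment 141/141 (tight); crew 141/146 (slack 5).
Slack constraints have shadow price 0 (complementary slackness).
From A_Bᵀ y = c: 6·y_mulch + 3·y_equipment = 75; 4·y_mulch + 4·y_equipment = 68.
This yields shadow prices y_mulch = 8, y_equipment = 9.
Shadow price of mulch = 8.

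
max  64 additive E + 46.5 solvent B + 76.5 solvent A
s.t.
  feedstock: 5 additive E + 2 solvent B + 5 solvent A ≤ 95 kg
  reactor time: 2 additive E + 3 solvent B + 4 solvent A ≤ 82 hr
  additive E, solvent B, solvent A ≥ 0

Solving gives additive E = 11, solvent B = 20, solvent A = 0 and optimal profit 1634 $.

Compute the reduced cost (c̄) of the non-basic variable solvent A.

At the optimum: feedstock uses 95 of 95 (binding); reactor time uses 82 of 82 (binding).
The binding rows give the dual system: 5·y_feedstock + 2·y_reactor time = 64 and 2·y_feedstock + 3·y_reactor time = 46.5.
This yields shadow prices y_feedstock = 9, y_reactor time = 9.5.
Reduced cost of solvent A: c₃ − yᵀa₃ = 76.5 − (9·5 + 9.5·4) = 76.5 − 83 = -6.5.

-6.5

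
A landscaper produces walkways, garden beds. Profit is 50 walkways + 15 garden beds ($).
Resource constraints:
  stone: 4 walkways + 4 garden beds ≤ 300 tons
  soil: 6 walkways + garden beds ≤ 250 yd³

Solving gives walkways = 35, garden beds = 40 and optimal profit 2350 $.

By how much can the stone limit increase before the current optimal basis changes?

Binding constraints: stone, soil. The basis is B = [[4,4],[6,1]] with det -20.
Per unit increase in stone, x* moves by d = (-0.05, 0.3).
The basis stays optimal until walkways reaches 0; allowable increase = 700 tons.

700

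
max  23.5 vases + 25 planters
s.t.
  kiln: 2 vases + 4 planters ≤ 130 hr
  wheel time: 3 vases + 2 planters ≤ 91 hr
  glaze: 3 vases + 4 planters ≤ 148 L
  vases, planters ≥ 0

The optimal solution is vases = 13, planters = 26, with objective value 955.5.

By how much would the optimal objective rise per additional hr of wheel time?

Binding: kiln and wheel time. Non-binding: glaze (5 unused).
By complementary slackness, y = 0 for the non-binding constraint.
From A_Bᵀ y = c: 2·y_kiln + 3·y_wheel time = 23.5; 4·y_kiln + 2·y_wheel time = 25.
→ y_kiln = 3.5 and y_wheel time = 5.5.
Shadow price of wheel time = 5.5.

5.5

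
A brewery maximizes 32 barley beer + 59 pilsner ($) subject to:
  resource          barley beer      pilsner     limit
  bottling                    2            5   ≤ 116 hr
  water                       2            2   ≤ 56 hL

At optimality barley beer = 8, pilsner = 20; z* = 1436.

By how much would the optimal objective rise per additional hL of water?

At the optimum: bottling uses 116 of 116 (binding); water uses 56 of 56 (binding).
From A_Bᵀ y = c: 2·y_bottling + 2·y_water = 32; 5·y_bottling + 2·y_water = 59.
→ y_bottling = 9 and y_water = 7.
Shadow price of water = 7.

7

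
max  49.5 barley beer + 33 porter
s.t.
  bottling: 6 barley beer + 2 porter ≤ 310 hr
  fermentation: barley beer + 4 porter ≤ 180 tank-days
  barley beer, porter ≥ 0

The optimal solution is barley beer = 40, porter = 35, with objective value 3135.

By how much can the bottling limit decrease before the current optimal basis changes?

220

Binding constraints: bottling, fermentation. The basis is B = [[6,2],[1,4]] with det 22.
Per unit decrease in bottling, x* moves by d = (-0.1818, 0.0455).
The basis stays optimal until barley beer reaches 0; allowable decrease = 220 hr.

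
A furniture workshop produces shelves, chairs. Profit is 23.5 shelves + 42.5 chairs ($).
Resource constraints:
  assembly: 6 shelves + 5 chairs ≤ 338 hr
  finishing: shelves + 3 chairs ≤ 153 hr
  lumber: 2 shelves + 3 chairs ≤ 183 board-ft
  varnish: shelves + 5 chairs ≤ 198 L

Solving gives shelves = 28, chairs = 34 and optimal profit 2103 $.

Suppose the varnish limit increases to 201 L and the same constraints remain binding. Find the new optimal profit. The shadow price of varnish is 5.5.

Δb = 3, so new z* = 2103 + (5.5)·(3) = 2103 + 16.5 = 2119.5.

2119.5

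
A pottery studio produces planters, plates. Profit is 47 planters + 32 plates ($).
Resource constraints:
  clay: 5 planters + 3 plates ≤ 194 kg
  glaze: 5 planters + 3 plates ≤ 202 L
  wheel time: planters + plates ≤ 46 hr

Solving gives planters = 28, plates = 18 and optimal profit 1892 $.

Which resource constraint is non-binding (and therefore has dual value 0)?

clay: 194/194 (binding)
glaze: 194/202 (slack 8)
wheel time: 46/46 (binding)
By complementary slackness, a constraint with positive slack has shadow price 0 → glaze.

glaze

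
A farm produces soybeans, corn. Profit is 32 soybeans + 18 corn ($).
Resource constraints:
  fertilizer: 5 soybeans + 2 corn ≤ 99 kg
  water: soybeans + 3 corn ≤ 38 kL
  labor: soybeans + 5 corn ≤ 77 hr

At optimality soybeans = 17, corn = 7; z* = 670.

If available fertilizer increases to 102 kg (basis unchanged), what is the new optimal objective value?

688

Check each constraint at x*: fertilizer 99/99 (tight); water 38/38 (tight); labor 52/77 (slack 25).
Since labor is not tight, its dual is 0.
The binding rows give the dual system: 5·y_fertilizer + 1·y_water = 32 and 2·y_fertilizer + 3·y_water = 18.
Solving: y_fertilizer = 6, y_water = 2.
Δz = y_fertilizer·Δb = 6 × (3) = 18, so new z* = 670 + 18 = 688.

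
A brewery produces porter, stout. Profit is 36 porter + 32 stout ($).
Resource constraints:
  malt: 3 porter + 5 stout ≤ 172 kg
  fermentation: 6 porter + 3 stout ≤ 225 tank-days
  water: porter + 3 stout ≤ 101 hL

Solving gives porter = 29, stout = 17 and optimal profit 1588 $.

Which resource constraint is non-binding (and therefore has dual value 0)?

malt: 172/172 (binding)
fermentation: 225/225 (binding)
water: 80/101 (slack 21)
By complementary slackness, a constraint with positive slack has shadow price 0 → water.

water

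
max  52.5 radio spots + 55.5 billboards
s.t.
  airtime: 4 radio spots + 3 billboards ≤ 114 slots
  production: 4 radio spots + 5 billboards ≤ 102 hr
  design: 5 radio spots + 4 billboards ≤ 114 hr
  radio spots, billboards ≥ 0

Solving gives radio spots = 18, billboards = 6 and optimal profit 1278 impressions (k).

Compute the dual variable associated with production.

Binding: production and design. Non-binding: airtime (24 unused).
By complementary slackness, y = 0 for the non-binding constraint.
Dual feasibility on the basic columns requires 4·y_production + 5·y_design = 52.5, 5·y_production + 4·y_design = 55.5.
→ y_production = 7.5 and y_design = 4.5.
Shadow price of production = 7.5.

7.5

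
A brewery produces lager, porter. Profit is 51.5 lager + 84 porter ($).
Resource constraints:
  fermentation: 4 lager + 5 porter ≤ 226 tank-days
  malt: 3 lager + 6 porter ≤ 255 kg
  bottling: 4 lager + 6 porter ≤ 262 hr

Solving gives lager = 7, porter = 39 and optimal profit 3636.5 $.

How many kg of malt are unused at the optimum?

malt used = 3·7 + 6·39 = 255; slack = 255 − 255 = 0.

0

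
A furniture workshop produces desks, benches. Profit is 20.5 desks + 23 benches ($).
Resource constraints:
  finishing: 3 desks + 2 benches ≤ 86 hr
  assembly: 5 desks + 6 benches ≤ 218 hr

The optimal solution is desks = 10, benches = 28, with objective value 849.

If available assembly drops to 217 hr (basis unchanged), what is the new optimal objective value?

Check each constraint at x*: finishing 86/86 (tight); assembly 218/218 (tight).
The binding rows give the dual system: 3·y_finishing + 5·y_assembly = 20.5 and 2·y_finishing + 6·y_assembly = 23.
This yields shadow prices y_finishing = 1, y_assembly = 3.5.
Δz = y_assembly·Δb = 3.5 × (-1) = -3.5, so new z* = 849 − 3.5 = 845.5.

845.5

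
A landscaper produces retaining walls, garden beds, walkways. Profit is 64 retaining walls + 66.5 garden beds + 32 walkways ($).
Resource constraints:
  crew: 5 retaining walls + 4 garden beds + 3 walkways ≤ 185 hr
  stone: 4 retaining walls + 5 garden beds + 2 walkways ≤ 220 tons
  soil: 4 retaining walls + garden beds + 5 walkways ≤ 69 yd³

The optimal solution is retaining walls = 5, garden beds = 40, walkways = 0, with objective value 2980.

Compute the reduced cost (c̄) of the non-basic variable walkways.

At the optimum: crew uses 185 of 185 (binding); stone uses 220 of 220 (binding); soil uses 60 of 69 (slack = 9).
Slack constraints have shadow price 0 (complementary slackness).
Dual feasibility on the basic columns requires 5·y_crew + 4·y_stone = 64, 4·y_crew + 5·y_stone = 66.5.
→ y_crew = 6 and y_stone = 8.5.
Reduced cost of walkways: c₃ − yᵀa₃ = 32 − (6·3 + 8.5·2) = 32 − 35 = -3.

-3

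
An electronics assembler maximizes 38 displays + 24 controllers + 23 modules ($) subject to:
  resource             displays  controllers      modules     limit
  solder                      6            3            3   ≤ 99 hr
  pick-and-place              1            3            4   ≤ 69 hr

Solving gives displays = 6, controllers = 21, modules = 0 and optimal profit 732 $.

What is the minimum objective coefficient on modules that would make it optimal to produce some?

Both solder and pick-and-place are binding at x*.
From A_Bᵀ y = c: 6·y_solder + 1·y_pick-and-place = 38; 3·y_solder + 3·y_pick-and-place = 24.
Solving: y_solder = 6, y_pick-and-place = 2.
modules enters the basis when its profit ≥ yᵀa₃ = 6·3 + 2·4 = 26.

26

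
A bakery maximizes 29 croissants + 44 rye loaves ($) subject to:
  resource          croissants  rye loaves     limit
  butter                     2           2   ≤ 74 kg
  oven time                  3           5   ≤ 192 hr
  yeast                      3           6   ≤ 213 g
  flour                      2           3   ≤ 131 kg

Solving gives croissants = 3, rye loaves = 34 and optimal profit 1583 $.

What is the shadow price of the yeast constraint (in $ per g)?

Binding: butter and yeast. Non-binding: oven time (13 unused), flour (23 unused).
By complementary slackness, y = 0 for the non-binding constraints.
Dual feasibility on the basic columns requires 2·y_butter + 3·y_yeast = 29, 2·y_butter + 6·y_yeast = 44.
→ y_butter = 7 and y_yeast = 5.
Shadow price of yeast = 5.

5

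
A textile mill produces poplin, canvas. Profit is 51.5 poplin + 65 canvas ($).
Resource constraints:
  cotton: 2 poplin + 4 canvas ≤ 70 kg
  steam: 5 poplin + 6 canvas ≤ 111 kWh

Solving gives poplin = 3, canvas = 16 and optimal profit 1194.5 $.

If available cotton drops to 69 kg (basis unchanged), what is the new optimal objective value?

At the optimum: cotton uses 70 of 70 (binding); steam uses 111 of 111 (binding).
The binding rows give the dual system: 2·y_cotton + 5·y_steam = 51.5 and 4·y_cotton + 6·y_steam = 65.
This yields shadow prices y_cotton = 2, y_steam = 9.5.
Δz = y_cotton·Δb = 2 × (-1) = -2, so new z* = 1194.5 − 2 = 1192.5.

1192.5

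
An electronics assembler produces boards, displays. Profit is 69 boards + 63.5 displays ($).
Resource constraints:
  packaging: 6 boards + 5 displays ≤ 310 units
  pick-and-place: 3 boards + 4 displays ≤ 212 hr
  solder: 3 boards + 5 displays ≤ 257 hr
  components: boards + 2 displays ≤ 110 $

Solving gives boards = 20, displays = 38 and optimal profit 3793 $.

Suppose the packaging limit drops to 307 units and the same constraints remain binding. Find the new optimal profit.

Check each constraint at x*: packaging 310/310 (tight); pick-and-place 212/212 (tight); solder 250/257 (slack 7); components 96/110 (slack 14).
Since solder, components are not tight, their duals are 0.
Dual feasibility on the basic columns requires 6·y_packaging + 3·y_pick-and-place = 69, 5·y_packaging + 4·y_pick-and-place = 63.5.
Solving: y_packaging = 9.5, y_pick-and-place = 4.
Δz = y_packaging·Δb = 9.5 × (-3) = -28.5, so new z* = 3793 − 28.5 = 3764.5.

3764.5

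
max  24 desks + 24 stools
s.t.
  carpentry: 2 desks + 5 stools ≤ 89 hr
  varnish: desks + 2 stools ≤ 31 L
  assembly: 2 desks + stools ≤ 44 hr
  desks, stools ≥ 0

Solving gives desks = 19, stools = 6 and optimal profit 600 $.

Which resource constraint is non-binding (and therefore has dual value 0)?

carpentry

carpentry: 68/89 (slack 21)
varnish: 31/31 (binding)
assembly: 44/44 (binding)
By complementary slackness, a constraint with positive slack has shadow price 0 → carpentry.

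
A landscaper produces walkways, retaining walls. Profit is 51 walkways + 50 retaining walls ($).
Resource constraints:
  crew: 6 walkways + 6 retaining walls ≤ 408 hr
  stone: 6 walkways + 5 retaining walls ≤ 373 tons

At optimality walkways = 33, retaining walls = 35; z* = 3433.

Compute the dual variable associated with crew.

7.5

Both crew and stone are binding at x*.
The binding rows give the dual system: 6·y_crew + 6·y_stone = 51 and 6·y_crew + 5·y_stone = 50.
→ y_crew = 7.5 and y_stone = 1.
Shadow price of crew = 7.5.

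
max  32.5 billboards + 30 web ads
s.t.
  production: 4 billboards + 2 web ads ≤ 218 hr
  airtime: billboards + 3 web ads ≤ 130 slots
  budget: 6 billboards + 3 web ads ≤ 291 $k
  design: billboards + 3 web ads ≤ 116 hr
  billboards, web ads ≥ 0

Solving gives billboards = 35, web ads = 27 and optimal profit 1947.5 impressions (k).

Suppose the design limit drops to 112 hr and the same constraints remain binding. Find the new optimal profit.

1925.5

Check each constraint at x*: production 194/218 (slack 24); airtime 116/130 (slack 14); budget 291/291 (tight); design 116/116 (tight).
Slack constraints have shadow price 0 (complementary slackness).
Dual feasibility on the basic columns requires 6·y_budget + 1·y_design = 32.5, 3·y_budget + 3·y_design = 30.
Solving: y_budget = 4.5, y_design = 5.5.
Δz = y_design·Δb = 5.5 × (-4) = -22, so new z* = 1947.5 − 22 = 1925.5.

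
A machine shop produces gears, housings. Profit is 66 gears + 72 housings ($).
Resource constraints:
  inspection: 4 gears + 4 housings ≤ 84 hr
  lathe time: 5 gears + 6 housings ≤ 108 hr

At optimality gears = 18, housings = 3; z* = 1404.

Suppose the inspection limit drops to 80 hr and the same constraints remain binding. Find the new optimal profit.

Both inspection and lathe time are binding at x*.
From A_Bᵀ y = c: 4·y_inspection + 5·y_lathe time = 66; 4·y_inspection + 6·y_lathe time = 72.
This yields shadow prices y_inspection = 9, y_lathe time = 6.
Δz = y_inspection·Δb = 9 × (-4) = -36, so new z* = 1404 − 36 = 1368.

1368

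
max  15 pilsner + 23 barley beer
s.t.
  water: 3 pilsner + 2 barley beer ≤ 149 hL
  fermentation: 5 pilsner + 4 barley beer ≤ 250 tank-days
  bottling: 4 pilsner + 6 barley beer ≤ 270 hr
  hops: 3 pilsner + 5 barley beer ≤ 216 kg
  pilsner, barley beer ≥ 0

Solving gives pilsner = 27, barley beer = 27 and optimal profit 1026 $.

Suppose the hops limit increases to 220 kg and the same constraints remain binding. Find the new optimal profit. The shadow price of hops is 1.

1030

Δb = 4, so new z* = 1026 + (1)·(4) = 1026 + 4 = 1030.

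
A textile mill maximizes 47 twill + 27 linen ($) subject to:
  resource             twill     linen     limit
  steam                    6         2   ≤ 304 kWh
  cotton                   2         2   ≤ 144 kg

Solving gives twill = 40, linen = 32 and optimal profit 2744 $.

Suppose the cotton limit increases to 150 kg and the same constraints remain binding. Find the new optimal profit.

2795

Check each constraint at x*: steam 304/304 (tight); cotton 144/144 (tight).
Dual feasibility on the basic columns requires 6·y_steam + 2·y_cotton = 47, 2·y_steam + 2·y_cotton = 27.
This yields shadow prices y_steam = 5, y_cotton = 8.5.
Δz = y_cotton·Δb = 8.5 × (6) = 51, so new z* = 2744 + 51 = 2795.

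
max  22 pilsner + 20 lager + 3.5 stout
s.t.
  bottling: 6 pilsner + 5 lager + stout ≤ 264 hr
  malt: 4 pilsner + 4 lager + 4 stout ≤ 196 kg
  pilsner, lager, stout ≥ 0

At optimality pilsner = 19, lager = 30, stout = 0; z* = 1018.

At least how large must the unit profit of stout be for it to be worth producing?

12

Both bottling and malt are binding at x*.
Dual feasibility on the basic columns requires 6·y_bottling + 4·y_malt = 22, 5·y_bottling + 4·y_malt = 20.
This yields shadow prices y_bottling = 2, y_malt = 2.5.
stout enters the basis when its profit ≥ yᵀa₃ = 2·1 + 2.5·4 = 12.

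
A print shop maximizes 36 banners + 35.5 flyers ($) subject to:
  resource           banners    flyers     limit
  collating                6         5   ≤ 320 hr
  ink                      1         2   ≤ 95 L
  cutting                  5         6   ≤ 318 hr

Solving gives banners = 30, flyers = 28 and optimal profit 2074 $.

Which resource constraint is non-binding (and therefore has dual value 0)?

ink

collating: 320/320 (binding)
ink: 86/95 (slack 9)
cutting: 318/318 (binding)
By complementary slackness, a constraint with positive slack has shadow price 0 → ink.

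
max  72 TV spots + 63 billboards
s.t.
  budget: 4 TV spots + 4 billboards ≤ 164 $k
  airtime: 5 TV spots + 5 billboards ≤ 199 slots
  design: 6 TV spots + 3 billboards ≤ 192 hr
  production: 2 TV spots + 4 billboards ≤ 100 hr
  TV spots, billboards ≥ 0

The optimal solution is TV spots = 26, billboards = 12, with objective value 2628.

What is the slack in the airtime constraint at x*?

airtime used = 5·26 + 5·12 = 190; slack = 199 − 190 = 9.

9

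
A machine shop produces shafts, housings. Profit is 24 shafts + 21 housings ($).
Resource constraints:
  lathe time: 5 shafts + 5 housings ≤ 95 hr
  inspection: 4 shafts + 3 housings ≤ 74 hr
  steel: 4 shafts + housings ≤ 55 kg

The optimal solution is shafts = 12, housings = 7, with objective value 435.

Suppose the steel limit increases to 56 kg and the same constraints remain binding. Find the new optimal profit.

Binding: lathe time and steel. Non-binding: inspection (5 unused).
Since inspection is not tight, its dual is 0.
From A_Bᵀ y = c: 5·y_lathe time + 4·y_steel = 24; 5·y_lathe time + 1·y_steel = 21.
→ y_lathe time = 4 and y_steel = 1.
Δz = y_steel·Δb = 1 × (1) = 1, so new z* = 435 + 1 = 436.

436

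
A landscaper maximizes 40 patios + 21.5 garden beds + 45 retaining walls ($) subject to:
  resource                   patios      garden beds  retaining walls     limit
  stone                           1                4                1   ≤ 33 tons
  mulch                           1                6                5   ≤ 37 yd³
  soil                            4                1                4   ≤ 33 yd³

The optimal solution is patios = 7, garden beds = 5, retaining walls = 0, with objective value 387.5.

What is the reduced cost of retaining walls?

-3

Binding: mulch and soil. Non-binding: stone (6 unused).
Slack constraints have shadow price 0 (complementary slackness).
From A_Bᵀ y = c: 1·y_mulch + 4·y_soil = 40; 6·y_mulch + 1·y_soil = 21.5.
Solving: y_mulch = 2, y_soil = 9.5.
Reduced cost of retaining walls: c₃ − yᵀa₃ = 45 − (2·5 + 9.5·4) = 45 − 48 = -3.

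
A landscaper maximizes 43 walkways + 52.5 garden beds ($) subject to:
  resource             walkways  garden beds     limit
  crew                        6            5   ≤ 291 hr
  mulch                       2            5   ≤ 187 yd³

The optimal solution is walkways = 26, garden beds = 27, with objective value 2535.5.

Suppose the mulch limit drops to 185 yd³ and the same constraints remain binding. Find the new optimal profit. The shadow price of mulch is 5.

2525.5

Δb = -2, so new z* = 2535.5 + (5)·(-2) = 2535.5 − 10 = 2525.5.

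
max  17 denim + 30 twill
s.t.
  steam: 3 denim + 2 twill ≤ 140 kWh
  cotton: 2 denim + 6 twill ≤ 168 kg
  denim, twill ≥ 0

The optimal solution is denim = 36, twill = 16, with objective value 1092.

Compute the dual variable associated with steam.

At the optimum: steam uses 140 of 140 (binding); cotton uses 168 of 168 (binding).
From A_Bᵀ y = c: 3·y_steam + 2·y_cotton = 17; 2·y_steam + 6·y_cotton = 30.
→ y_steam = 3 and y_cotton = 4.
Shadow price of steam = 3.

3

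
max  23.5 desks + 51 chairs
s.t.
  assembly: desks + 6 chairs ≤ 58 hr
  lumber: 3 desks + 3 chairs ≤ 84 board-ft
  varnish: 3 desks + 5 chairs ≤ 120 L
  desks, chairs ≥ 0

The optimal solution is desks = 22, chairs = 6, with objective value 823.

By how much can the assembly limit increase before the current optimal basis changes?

Binding constraints: assembly, lumber. The basis is B = [[1,6],[3,3]] with det -15.
Per unit increase in assembly, x* moves by d = (-0.2, 0.2).
The basis stays optimal until varnish becomes binding; allowable increase = 60 hr.

60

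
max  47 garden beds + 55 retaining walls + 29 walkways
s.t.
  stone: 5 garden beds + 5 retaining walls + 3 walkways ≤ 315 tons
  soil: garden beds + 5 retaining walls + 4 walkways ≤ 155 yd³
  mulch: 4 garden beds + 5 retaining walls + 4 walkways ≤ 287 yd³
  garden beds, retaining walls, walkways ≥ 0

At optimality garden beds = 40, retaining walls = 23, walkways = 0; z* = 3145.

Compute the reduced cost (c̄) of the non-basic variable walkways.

Binding: stone and soil. Non-binding: mulch (12 unused).
Since mulch is not tight, its dual is 0.
From A_Bᵀ y = c: 5·y_stone + 1·y_soil = 47; 5·y_stone + 5·y_soil = 55.
This yields shadow prices y_stone = 9, y_soil = 2.
Reduced cost of walkways: c₃ − yᵀa₃ = 29 − (9·3 + 2·4) = 29 − 35 = -6.

-6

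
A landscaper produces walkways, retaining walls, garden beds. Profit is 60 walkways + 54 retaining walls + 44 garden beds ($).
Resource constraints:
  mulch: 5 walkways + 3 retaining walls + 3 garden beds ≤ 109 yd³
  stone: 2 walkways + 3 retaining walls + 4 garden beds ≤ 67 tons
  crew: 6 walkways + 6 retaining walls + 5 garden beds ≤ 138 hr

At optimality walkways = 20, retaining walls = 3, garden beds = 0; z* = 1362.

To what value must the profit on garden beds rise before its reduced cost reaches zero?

46.5

Check each constraint at x*: mulch 109/109 (tight); stone 49/67 (slack 18); crew 138/138 (tight).
Since stone is not tight, its dual is 0.
The binding rows give the dual system: 5·y_mulch + 6·y_crew = 60 and 3·y_mulch + 6·y_crew = 54.
This yields shadow prices y_mulch = 3, y_crew = 7.5.
garden beds enters the basis when its profit ≥ yᵀa₃ = 3·3 + 7.5·5 = 46.5.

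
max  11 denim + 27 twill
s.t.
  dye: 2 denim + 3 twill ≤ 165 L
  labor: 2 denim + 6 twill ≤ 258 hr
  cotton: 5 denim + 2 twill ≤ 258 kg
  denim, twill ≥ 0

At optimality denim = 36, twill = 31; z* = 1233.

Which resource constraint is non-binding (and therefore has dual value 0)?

cotton

dye: 165/165 (binding)
labor: 258/258 (binding)
cotton: 242/258 (slack 16)
By complementary slackness, a constraint with positive slack has shadow price 0 → cotton.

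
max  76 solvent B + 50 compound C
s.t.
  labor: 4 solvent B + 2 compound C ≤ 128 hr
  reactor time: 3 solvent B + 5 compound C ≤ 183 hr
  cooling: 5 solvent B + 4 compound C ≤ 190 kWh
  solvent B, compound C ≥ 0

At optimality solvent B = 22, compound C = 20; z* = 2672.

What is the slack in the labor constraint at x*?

labor used = 4·22 + 2·20 = 128; slack = 128 − 128 = 0.

0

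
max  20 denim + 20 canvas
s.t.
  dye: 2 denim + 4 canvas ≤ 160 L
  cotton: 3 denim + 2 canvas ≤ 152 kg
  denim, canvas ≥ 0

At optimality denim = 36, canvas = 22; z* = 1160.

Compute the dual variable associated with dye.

Both dye and cotton are binding at x*.
The binding rows give the dual system: 2·y_dye + 3·y_cotton = 20 and 4·y_dye + 2·y_cotton = 20.
→ y_dye = 2.5 and y_cotton = 5.
Shadow price of dye = 2.5.

2.5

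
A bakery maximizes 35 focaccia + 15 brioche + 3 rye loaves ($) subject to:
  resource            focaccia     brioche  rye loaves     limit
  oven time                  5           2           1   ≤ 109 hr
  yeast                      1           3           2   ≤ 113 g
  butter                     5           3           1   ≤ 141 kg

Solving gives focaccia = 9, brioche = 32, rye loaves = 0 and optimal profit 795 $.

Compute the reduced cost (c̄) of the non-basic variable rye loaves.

-4

At the optimum: oven time uses 109 of 109 (binding); yeast uses 105 of 113 (slack = 8); butter uses 141 of 141 (binding).
Since yeast is not tight, its dual is 0.
From A_Bᵀ y = c: 5·y_oven time + 5·y_butter = 35; 2·y_oven time + 3·y_butter = 15.
Solving: y_oven time = 6, y_butter = 1.
Reduced cost of rye loaves: c₃ − yᵀa₃ = 3 − (6·1 + 1·1) = 3 − 7 = -4.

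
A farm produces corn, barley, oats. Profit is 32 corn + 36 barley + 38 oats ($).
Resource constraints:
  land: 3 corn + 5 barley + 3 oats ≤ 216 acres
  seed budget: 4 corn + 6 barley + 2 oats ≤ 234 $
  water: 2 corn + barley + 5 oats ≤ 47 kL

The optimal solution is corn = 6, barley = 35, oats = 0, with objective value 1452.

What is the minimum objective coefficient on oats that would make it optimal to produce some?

40

At the optimum: land uses 193 of 216 (slack = 23); seed budget uses 234 of 234 (binding); water uses 47 of 47 (binding).
By complementary slackness, y = 0 for the non-binding constraint.
Dual feasibility on the basic columns requires 4·y_seed budget + 2·y_water = 32, 6·y_seed budget + 1·y_water = 36.
Solving: y_seed budget = 5, y_water = 6.
oats enters the basis when its profit ≥ yᵀa₃ = 5·2 + 6·5 = 40.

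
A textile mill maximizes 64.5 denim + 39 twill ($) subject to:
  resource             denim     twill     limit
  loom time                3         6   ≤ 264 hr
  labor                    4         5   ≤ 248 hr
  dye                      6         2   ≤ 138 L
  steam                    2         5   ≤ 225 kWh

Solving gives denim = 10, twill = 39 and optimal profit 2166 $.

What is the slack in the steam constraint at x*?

10

steam used = 2·10 + 5·39 = 215; slack = 225 − 215 = 10.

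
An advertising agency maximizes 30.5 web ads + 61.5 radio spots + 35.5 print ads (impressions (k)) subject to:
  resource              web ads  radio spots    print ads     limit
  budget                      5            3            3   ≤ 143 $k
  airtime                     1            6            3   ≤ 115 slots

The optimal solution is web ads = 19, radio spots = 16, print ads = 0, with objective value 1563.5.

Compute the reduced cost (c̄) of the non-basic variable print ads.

-2

Both budget and airtime are binding at x*.
From A_Bᵀ y = c: 5·y_budget + 1·y_airtime = 30.5; 3·y_budget + 6·y_airtime = 61.5.
Solving: y_budget = 4.5, y_airtime = 8.
Reduced cost of print ads: c₃ − yᵀa₃ = 35.5 − (4.5·3 + 8·3) = 35.5 − 37.5 = -2.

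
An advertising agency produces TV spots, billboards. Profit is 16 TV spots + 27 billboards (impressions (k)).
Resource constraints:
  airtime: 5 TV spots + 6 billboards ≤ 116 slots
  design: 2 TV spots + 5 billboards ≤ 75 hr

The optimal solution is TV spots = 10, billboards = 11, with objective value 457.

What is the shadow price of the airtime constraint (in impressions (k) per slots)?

2

Both airtime and design are binding at x*.
From A_Bᵀ y = c: 5·y_airtime + 2·y_design = 16; 6·y_airtime + 5·y_design = 27.
→ y_airtime = 2 and y_design = 3.
Shadow price of airtime = 2.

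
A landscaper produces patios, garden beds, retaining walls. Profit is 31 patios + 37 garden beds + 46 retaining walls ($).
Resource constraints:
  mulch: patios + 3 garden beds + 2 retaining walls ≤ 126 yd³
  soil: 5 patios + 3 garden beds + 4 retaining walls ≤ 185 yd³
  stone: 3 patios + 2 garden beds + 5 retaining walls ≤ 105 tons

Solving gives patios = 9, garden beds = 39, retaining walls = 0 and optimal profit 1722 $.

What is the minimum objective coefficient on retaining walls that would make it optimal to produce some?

Check each constraint at x*: mulch 126/126 (tight); soil 162/185 (slack 23); stone 105/105 (tight).
Since soil is not tight, its dual is 0.
The binding rows give the dual system: 1·y_mulch + 3·y_stone = 31 and 3·y_mulch + 2·y_stone = 37.
Solving: y_mulch = 7, y_stone = 8.
retaining walls enters the basis when its profit ≥ yᵀa₃ = 7·2 + 8·5 = 54.

54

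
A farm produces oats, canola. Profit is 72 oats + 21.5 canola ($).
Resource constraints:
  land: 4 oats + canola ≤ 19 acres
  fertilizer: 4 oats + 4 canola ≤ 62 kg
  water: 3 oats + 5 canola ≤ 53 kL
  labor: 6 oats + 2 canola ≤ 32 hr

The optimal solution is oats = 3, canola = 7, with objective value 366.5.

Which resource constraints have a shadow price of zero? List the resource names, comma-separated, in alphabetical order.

land: 19/19 (binding)
fertilizer: 40/62 (slack 22)
water: 44/53 (slack 9)
labor: 32/32 (binding)
By complementary slackness, a constraint with positive slack has shadow price 0 → fertilizer, water.

fertilizer, water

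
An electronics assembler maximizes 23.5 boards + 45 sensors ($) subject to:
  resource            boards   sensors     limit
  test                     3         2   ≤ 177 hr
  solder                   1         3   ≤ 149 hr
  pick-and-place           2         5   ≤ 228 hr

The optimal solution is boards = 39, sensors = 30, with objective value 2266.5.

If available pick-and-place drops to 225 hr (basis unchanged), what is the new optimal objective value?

Check each constraint at x*: test 177/177 (tight); solder 129/149 (slack 20); pick-and-place 228/228 (tight).
Slack constraints have shadow price 0 (complementary slackness).
From A_Bᵀ y = c: 3·y_test + 2·y_pick-and-place = 23.5; 2·y_test + 5·y_pick-and-place = 45.
→ y_test = 2.5 and y_pick-and-place = 8.
Δz = y_pick-and-place·Δb = 8 × (-3) = -24, so new z* = 2266.5 − 24 = 2242.5.

2242.5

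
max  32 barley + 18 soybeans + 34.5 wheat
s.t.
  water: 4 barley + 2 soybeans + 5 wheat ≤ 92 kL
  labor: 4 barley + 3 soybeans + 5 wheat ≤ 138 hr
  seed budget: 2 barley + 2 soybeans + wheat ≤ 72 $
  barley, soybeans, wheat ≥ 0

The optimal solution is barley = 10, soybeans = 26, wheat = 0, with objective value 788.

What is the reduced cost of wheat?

At the optimum: water uses 92 of 92 (binding); labor uses 118 of 138 (slack = 20); seed budget uses 72 of 72 (binding).
Since labor is not tight, its dual is 0.
From A_Bᵀ y = c: 4·y_water + 2·y_seed budget = 32; 2·y_water + 2·y_seed budget = 18.
→ y_water = 7 and y_seed budget = 2.
Reduced cost of wheat: c₃ − yᵀa₃ = 34.5 − (7·5 + 2·1) = 34.5 − 37 = -2.5.

-2.5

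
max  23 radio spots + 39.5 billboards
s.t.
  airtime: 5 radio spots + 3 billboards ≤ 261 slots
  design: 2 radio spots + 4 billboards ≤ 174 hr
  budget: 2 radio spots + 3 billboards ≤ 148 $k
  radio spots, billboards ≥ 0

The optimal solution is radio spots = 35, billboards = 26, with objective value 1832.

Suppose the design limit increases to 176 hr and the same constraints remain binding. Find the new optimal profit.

1842

Check each constraint at x*: airtime 253/261 (slack 8); design 174/174 (tight); budget 148/148 (tight).
Since airtime is not tight, its dual is 0.
From A_Bᵀ y = c: 2·y_design + 2·y_budget = 23; 4·y_design + 3·y_budget = 39.5.
Solving: y_design = 5, y_budget = 6.5.
Δz = y_design·Δb = 5 × (2) = 10, so new z* = 1832 + 10 = 1842.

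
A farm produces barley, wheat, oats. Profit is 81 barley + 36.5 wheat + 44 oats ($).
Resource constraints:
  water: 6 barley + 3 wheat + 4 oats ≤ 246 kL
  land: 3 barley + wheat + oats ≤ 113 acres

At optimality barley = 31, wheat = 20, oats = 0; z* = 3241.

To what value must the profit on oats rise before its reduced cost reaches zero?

Check each constraint at x*: water 246/246 (tight); land 113/113 (tight).
From A_Bᵀ y = c: 6·y_water + 3·y_land = 81; 3·y_water + 1·y_land = 36.5.
Solving: y_water = 9.5, y_land = 8.
oats enters the basis when its profit ≥ yᵀa₃ = 9.5·4 + 8·1 = 46.

46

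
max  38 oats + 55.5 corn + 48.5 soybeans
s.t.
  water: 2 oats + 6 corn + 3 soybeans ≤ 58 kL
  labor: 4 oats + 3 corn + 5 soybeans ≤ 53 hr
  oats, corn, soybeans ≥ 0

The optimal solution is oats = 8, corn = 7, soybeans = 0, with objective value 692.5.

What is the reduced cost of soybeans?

Check each constraint at x*: water 58/58 (tight); labor 53/53 (tight).
Dual feasibility on the basic columns requires 2·y_water + 4·y_labor = 38, 6·y_water + 3·y_labor = 55.5.
→ y_water = 6 and y_labor = 6.5.
Reduced cost of soybeans: c₃ − yᵀa₃ = 48.5 − (6·3 + 6.5·5) = 48.5 − 50.5 = -2.

-2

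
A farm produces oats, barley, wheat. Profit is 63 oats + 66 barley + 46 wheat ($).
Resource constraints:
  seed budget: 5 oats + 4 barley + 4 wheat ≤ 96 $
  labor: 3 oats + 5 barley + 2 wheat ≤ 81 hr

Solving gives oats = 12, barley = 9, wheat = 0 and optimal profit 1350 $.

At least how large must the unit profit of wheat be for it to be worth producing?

Both seed budget and labor are binding at x*.
The binding rows give the dual system: 5·y_seed budget + 3·y_labor = 63 and 4·y_seed budget + 5·y_labor = 66.
This yields shadow prices y_seed budget = 9, y_labor = 6.
wheat enters the basis when its profit ≥ yᵀa₃ = 9·4 + 6·2 = 48.

48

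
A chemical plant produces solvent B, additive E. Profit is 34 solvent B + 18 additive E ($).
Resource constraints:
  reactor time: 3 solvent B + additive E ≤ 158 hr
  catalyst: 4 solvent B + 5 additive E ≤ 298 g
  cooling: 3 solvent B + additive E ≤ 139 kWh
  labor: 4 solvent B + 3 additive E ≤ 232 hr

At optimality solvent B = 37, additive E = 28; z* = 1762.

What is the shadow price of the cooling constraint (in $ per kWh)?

Binding: cooling and labor. Non-binding: reactor time (19 unused), catalyst (10 unused).
Slack constraints have shadow price 0 (complementary slackness).
From A_Bᵀ y = c: 3·y_cooling + 4·y_labor = 34; 1·y_cooling + 3·y_labor = 18.
→ y_cooling = 6 and y_labor = 4.
Shadow price of cooling = 6.

6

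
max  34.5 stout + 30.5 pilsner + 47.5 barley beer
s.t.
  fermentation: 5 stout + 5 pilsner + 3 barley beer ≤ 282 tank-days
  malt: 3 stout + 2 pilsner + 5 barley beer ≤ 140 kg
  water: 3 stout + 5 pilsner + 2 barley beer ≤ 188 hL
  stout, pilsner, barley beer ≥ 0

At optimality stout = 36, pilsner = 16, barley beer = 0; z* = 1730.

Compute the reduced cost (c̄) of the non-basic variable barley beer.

-2.5

At the optimum: fermentation uses 260 of 282 (slack = 22); malt uses 140 of 140 (binding); water uses 188 of 188 (binding).
Since fermentation is not tight, its dual is 0.
Dual feasibility on the basic columns requires 3·y_malt + 3·y_water = 34.5, 2·y_malt + 5·y_water = 30.5.
→ y_malt = 9 and y_water = 2.5.
Reduced cost of barley beer: c₃ − yᵀa₃ = 47.5 − (9·5 + 2.5·2) = 47.5 − 50 = -2.5.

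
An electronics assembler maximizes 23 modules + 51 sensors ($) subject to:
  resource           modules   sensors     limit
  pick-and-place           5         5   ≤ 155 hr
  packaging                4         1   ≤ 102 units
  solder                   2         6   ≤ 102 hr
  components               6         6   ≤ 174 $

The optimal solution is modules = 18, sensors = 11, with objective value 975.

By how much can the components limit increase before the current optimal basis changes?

Binding constraints: solder, components. The basis is B = [[2,6],[6,6]] with det -24.
Per unit increase in components, x* moves by d = (0.25, -0.0833).
The basis stays optimal until pick-and-place becomes binding; allowable increase = 12 $.

12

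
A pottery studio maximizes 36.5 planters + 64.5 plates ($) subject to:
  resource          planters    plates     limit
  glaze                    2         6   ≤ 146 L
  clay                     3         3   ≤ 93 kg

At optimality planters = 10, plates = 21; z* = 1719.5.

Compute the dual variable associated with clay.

At the optimum: glaze uses 146 of 146 (binding); clay uses 93 of 93 (binding).
Dual feasibility on the basic columns requires 2·y_glaze + 3·y_clay = 36.5, 6·y_glaze + 3·y_clay = 64.5.
Solving: y_glaze = 7, y_clay = 7.5.
Shadow price of clay = 7.5.

7.5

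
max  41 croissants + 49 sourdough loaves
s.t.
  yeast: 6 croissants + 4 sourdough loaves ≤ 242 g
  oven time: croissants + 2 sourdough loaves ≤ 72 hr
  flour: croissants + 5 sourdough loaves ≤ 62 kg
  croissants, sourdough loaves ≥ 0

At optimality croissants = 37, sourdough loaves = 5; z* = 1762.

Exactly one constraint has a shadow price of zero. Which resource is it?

oven time

yeast: 242/242 (binding)
oven time: 47/72 (slack 25)
flour: 62/62 (binding)
By complementary slackness, a constraint with positive slack has shadow price 0 → oven time.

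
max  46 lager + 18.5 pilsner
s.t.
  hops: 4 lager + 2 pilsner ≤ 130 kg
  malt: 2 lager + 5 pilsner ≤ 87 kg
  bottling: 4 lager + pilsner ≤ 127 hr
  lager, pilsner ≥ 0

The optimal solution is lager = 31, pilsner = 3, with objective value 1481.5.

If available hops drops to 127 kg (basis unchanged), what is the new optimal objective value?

1460.5

Check each constraint at x*: hops 130/130 (tight); malt 77/87 (slack 10); bottling 127/127 (tight).
By complementary slackness, y = 0 for the non-binding constraint.
From A_Bᵀ y = c: 4·y_hops + 4·y_bottling = 46; 2·y_hops + 1·y_bottling = 18.5.
Solving: y_hops = 7, y_bottling = 4.5.
Δz = y_hops·Δb = 7 × (-3) = -21, so new z* = 1481.5 − 21 = 1460.5.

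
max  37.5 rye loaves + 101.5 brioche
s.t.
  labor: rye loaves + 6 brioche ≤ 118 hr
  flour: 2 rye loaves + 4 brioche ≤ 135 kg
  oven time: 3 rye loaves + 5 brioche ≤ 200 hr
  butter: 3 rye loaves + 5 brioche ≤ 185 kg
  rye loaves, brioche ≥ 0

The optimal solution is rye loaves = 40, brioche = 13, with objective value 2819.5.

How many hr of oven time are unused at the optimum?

15

oven time used = 3·40 + 5·13 = 185; slack = 200 − 185 = 15.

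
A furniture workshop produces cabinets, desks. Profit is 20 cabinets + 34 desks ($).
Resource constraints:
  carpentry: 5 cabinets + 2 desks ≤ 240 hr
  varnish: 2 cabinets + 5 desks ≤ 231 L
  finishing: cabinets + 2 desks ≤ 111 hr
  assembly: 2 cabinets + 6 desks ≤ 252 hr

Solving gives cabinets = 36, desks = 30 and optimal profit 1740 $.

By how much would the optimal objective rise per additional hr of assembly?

At the optimum: carpentry uses 240 of 240 (binding); varnish uses 222 of 231 (slack = 9); finishing uses 96 of 111 (slack = 15); assembly uses 252 of 252 (binding).
By complementary slackness, y = 0 for the non-binding constraints.
Dual feasibility on the basic columns requires 5·y_carpentry + 2·y_assembly = 20, 2·y_carpentry + 6·y_assembly = 34.
This yields shadow prices y_carpentry = 2, y_assembly = 5.
Shadow price of assembly = 5.

5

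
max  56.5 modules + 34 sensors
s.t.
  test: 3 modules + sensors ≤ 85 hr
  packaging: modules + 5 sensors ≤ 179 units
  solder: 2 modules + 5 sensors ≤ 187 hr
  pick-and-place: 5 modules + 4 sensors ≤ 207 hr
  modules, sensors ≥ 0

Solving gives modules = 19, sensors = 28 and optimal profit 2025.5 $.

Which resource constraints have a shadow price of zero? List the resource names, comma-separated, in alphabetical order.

test: 85/85 (binding)
packaging: 159/179 (slack 20)
solder: 178/187 (slack 9)
pick-and-place: 207/207 (binding)
By complementary slackness, a constraint with positive slack has shadow price 0 → packaging, solder.

packaging, solder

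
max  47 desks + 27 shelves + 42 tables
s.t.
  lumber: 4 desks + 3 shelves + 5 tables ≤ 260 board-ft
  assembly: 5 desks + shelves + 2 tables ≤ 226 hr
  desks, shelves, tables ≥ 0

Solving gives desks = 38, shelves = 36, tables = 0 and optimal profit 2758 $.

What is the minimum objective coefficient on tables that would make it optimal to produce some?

46

Check each constraint at x*: lumber 260/260 (tight); assembly 226/226 (tight).
From A_Bᵀ y = c: 4·y_lumber + 5·y_assembly = 47; 3·y_lumber + 1·y_assembly = 27.
→ y_lumber = 8 and y_assembly = 3.
tables enters the basis when its profit ≥ yᵀa₃ = 8·5 + 3·2 = 46.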